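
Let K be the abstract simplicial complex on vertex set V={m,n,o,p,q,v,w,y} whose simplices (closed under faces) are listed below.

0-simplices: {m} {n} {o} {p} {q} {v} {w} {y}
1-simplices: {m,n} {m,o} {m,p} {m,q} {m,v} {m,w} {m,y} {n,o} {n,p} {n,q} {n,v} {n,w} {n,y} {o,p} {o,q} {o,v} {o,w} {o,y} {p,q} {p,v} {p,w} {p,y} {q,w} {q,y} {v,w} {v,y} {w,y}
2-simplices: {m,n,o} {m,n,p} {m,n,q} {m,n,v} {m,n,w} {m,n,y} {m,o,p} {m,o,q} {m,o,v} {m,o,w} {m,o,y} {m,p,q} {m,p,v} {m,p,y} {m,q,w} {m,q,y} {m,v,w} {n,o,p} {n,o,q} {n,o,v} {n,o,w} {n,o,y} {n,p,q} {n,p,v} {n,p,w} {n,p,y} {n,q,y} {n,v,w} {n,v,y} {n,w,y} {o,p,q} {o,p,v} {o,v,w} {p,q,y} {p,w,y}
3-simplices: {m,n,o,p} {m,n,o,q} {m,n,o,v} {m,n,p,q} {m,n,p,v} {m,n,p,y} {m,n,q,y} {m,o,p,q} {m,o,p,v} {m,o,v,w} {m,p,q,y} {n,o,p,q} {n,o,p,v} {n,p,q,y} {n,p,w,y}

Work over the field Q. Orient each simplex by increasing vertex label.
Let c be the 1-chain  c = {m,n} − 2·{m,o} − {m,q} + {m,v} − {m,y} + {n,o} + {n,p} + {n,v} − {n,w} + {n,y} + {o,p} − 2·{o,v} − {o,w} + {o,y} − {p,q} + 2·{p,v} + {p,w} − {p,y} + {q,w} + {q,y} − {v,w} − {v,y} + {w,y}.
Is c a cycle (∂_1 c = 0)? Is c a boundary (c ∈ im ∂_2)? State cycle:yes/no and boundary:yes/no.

cycle:no boundary:no

n_0=8 n_1=27 n_2=35 n_3=15  [Q]
∂1: piv[mn,mo,mp,mq,mv,mw,my] rk=7  ker:no,np,nq,nv,nw,ny,op,oq,ov,ow,oy,pq,pv,pw,py,qw,qy,vw,vy,wy
∂2: piv[mno,mnp,mnq,mnv,mnw,mny,mop,moq,mov,mow,moy,mpq,mpv,mpy,mqw,mqy,mvw,npw,nvy,nwy] rk=20  ker:nop,noq,nov,now,noy,npq,npv,npy,nqy,nvw,opq,opv,ovw,pqy,pwy
∂3: piv[mnop,mnoq,mnov,mnpq,mnpv,mnpy,mnqy,mopq,mopv,movw,mpqy,npwy] rk=12  ker:nopq,nopv,npqy
∂1c = 2·{m} − 2·{n} + {p} − 4·{q} + 4·{v} − 2·{w} + {y}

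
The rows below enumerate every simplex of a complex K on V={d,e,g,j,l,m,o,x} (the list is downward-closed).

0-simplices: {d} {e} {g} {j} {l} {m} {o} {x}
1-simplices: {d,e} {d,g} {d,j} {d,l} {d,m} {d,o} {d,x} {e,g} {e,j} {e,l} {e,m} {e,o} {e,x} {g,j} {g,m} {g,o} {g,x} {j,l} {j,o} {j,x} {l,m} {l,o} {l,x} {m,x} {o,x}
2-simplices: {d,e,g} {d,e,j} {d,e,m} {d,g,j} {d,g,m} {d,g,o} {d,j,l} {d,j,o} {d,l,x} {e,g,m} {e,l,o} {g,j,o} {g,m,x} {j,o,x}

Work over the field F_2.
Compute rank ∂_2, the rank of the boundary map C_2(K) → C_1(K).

n_0=8 n_1=25 n_2=14  [Z2]
∂1: piv[de,dg,dj,dl,dm,do,dx] rk=7  ker:eg,ej,el,em,eo,ex,gj,gm,go,gx,jl,jo,jx,lm,lo,lx,mx,ox
∂2: piv[deg,dej,dem,dgj,dgm,dgo,djl,djo,dlx,elo,gmx,jox] rk=12  ker:egm,gjo
rk∂_2=12

rank∂_2=12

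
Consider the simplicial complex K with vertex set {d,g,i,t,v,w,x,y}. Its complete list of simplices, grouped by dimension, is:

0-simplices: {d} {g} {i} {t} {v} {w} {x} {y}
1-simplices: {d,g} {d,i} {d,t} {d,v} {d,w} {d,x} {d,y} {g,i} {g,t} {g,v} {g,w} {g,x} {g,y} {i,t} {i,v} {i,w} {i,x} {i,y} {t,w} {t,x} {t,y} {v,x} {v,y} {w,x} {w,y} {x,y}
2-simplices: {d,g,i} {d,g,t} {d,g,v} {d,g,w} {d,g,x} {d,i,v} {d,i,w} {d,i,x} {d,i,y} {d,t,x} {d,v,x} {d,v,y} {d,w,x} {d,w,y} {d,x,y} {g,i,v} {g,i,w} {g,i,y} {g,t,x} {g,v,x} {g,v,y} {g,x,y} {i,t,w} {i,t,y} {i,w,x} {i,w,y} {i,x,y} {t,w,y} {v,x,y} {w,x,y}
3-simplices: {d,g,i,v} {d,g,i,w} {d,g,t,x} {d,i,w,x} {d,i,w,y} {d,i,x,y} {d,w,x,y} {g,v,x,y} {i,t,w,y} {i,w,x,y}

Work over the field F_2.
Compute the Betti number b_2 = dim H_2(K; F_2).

n_0=8 n_1=26 n_2=30 n_3=10  [Z2]
∂1: piv[dg,di,dt,dv,dw,dx,dy] rk=7  ker:gi,gt,gv,gw,gx,gy,it,iv,iw,ix,iy,tw,tx,ty,vx,vy,wx,wy,xy
∂2: piv[dgi,dgt,dgv,dgw,dgx,div,diw,dix,diy,dtx,dvx,dvy,dwx,dwy,dxy,giy,itw,ity] rk=18  ker:giv,giw,gtx,gvx,gvy,gxy,iwx,iwy,ixy,twy,vxy,wxy
∂3: piv[dgiv,dgiw,dgtx,diwx,diwy,dixy,dwxy,gvxy,itwy] rk=9  ker:iwxy
b_2=(30−18)−9=3

b_2=3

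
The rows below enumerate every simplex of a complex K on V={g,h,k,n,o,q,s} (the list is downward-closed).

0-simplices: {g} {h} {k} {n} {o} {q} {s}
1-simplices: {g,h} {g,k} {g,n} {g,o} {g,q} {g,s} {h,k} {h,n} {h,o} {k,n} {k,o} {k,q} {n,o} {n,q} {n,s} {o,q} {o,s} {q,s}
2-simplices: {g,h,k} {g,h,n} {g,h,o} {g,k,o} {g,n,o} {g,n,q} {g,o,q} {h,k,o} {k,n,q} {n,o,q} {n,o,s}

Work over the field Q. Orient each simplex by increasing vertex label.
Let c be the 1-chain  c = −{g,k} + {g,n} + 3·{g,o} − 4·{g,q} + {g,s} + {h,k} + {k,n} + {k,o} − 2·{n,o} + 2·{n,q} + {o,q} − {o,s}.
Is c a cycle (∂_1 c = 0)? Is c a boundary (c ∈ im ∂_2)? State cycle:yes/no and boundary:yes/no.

cycle:no boundary:no

n_0=7 n_1=18 n_2=11  [Q]
∂1: piv[gh,gk,gn,go,gq,gs] rk=6  ker:hk,hn,ho,kn,ko,kq,no,nq,ns,oq,os,qs
∂2: piv[ghk,ghn,gho,gko,gno,gnq,goq,knq,nos] rk=9  ker:hko,noq
∂1c = −{h} − 2·{k} + 2·{n} + 2·{o} − {q}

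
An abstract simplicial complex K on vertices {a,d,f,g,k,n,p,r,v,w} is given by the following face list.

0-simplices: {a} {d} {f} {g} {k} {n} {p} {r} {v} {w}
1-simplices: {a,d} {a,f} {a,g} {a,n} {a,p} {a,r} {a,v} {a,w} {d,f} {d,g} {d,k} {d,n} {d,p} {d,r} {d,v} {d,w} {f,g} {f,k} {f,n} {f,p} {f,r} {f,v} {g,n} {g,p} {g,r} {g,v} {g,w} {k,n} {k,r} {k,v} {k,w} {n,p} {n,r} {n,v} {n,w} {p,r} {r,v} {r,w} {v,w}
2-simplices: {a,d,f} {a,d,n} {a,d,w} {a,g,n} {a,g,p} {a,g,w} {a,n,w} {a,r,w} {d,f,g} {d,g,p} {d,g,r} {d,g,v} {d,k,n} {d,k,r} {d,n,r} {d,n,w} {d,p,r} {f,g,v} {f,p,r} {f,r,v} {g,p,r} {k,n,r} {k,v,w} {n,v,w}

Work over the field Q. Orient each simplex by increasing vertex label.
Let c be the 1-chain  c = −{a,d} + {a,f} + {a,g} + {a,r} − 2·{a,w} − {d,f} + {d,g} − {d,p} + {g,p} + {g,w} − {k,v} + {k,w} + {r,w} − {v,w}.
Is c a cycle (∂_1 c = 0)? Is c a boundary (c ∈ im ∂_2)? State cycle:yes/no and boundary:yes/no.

cycle:yes boundary:yes

n_0=10 n_1=39 n_2=24  [Q]
∂1: piv[ad,af,ag,an,ap,ar,av,aw,dk] rk=9  ker:df,dg,dn,dp,dr,dv,dw,fg,fk,fn,fp,fr,fv,gn,gp,gr,gv,gw,kn,kr,kv,kw,np,nr,nv,nw,pr,rv,rw,vw
∂2: piv[adf,adn,adw,agn,agp,agw,anw,arw,dfg,dgp,dgr,dgv,dkn,dkr,dnr,dpr,fgv,fpr,frv,kvw,nvw] rk=21  ker:dnw,gpr,knr
∂1c = 0
c vs im∂2: reduces to 0 ⇒ boundary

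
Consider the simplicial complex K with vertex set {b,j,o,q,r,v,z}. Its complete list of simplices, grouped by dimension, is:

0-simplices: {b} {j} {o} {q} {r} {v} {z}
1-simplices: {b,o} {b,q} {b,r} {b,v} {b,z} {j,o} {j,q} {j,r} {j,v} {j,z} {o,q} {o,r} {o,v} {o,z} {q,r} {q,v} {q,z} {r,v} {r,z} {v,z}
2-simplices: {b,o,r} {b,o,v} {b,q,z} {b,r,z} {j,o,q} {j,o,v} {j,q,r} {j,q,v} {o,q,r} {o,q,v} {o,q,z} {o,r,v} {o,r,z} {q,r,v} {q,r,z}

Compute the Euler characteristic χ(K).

χ(K)=2

n_0=7 n_1=20 n_2=15
χ=+7−20+15=2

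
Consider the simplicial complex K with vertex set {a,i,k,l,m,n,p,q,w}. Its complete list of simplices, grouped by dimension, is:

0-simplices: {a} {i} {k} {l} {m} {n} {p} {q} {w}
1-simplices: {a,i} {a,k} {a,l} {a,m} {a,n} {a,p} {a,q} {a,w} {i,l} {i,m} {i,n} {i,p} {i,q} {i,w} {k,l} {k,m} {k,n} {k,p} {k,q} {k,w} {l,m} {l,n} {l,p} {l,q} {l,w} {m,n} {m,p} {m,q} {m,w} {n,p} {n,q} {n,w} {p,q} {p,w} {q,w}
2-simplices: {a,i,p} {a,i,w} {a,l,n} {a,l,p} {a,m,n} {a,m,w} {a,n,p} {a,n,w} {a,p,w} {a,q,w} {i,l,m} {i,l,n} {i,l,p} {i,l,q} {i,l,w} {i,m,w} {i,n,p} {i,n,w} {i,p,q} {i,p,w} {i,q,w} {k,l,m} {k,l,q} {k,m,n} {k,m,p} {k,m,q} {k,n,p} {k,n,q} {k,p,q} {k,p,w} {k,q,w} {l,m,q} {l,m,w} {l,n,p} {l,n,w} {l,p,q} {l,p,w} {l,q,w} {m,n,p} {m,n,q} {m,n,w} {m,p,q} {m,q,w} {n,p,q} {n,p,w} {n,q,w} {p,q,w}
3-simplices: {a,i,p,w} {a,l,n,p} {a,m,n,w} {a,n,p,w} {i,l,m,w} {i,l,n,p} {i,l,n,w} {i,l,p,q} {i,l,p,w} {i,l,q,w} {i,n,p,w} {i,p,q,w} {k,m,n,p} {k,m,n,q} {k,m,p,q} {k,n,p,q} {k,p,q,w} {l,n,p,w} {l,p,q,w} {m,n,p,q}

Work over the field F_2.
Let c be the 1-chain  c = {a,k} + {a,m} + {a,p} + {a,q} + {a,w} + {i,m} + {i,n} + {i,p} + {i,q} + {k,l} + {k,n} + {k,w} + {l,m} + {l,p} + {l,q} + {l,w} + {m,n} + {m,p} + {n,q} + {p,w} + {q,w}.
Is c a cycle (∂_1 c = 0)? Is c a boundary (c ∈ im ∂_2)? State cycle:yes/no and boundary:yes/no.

n_0=9 n_1=35 n_2=47 n_3=20  [Z2]
∂1: piv[ai,ak,al,am,an,ap,aq,aw] rk=8  ker:il,im,in,ip,iq,iw,kl,km,kn,kp,kq,kw,lm,ln,lp,lq,lw,mn,mp,mq,mw,np,nq,nw,pq,pw,qw
∂2: piv[aip,aiw,aln,alp,amn,amw,anp,anw,apw,aqw,ilm,iln,ilp,ilq,ilw,imw,ipq,iqw,klm,klq,kmn,kmp,kmq,knp,knq,kpw] rk=26  ker:inp,inw,ipw,kpq,kqw,lmq,lmw,lnp,lnw,lpq,lpw,lqw,mnp,mnq,mnw,mpq,mqw,npq,npw,nqw,pqw
∂3: piv[aipw,alnp,amnw,anpw,ilmw,ilnp,ilnw,ilpq,ilpw,ilqw,inpw,ipqw,kmnp,kmnq,kmpq,knpq,kpqw] rk=17  ker:lnpw,lpqw,mnpq
∂1c = {a} + {l} + {m} + {p} + {q} + {w}

cycle:no boundary:no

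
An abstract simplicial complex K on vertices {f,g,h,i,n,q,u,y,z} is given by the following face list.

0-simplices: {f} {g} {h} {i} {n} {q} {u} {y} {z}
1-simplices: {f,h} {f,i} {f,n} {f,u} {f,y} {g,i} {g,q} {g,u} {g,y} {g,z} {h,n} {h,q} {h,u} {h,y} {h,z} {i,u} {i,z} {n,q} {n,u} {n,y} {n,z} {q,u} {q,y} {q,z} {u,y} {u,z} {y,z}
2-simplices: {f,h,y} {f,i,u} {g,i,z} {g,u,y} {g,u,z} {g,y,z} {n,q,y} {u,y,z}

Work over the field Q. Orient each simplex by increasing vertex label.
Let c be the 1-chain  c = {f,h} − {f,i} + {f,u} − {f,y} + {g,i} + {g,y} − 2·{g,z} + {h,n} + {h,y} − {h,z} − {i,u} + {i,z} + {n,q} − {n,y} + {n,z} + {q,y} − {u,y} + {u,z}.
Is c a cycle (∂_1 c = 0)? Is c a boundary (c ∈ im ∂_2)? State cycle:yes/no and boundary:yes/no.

n_0=9 n_1=27 n_2=8  [Q]
∂1: piv[fh,fi,fn,fu,fy,gi,gq,gz] rk=8  ker:gu,gy,hn,hq,hu,hy,hz,iu,iz,nq,nu,ny,nz,qu,qy,qz,uy,uz,yz
∂2: piv[fhy,fiu,giz,guy,guz,gyz,nqy] rk=7  ker:uyz
∂1c = 0
c vs im∂2: residual ≠ 0 ⇒ not boundary

cycle:yes boundary:no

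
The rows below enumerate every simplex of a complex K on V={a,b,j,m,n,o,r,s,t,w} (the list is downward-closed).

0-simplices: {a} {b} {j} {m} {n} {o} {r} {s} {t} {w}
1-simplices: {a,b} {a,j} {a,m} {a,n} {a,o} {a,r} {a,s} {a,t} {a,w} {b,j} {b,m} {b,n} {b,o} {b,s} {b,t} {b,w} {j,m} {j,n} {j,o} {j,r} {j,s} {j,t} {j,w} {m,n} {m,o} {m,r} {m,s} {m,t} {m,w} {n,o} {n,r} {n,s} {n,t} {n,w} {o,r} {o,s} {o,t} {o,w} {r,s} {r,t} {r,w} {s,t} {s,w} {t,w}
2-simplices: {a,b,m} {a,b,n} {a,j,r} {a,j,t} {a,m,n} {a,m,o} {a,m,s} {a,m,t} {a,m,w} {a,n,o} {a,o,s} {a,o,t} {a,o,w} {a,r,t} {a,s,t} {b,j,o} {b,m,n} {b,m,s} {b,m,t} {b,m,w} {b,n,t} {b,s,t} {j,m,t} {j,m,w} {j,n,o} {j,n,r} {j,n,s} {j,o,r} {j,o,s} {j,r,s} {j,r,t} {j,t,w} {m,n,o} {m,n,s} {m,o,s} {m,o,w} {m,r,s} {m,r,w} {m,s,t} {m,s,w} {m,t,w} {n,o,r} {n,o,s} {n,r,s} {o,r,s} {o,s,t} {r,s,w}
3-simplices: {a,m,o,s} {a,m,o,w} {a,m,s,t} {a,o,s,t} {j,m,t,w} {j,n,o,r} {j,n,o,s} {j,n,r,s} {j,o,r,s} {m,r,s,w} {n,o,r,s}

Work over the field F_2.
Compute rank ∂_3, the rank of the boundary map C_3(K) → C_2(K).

n_0=10 n_1=44 n_2=47 n_3=11  [Z2]
∂1: piv[ab,aj,am,an,ao,ar,as,at,aw] rk=9  ker:bj,bm,bn,bo,bs,bt,bw,jm,jn,jo,jr,js,jt,jw,mn,mo,mr,ms,mt,mw,no,nr,ns,nt,nw,or,os,ot,ow,rs,rt,rw,st,sw,tw
∂2: piv[abm,abn,ajr,ajt,amn,amo,ams,amt,amw,ano,aos,aot,aow,art,ast,bjo,bms,bmt,bmw,bnt,jmt,jmw,jno,jnr,jns,jor,jos,jrs,jtw,mrs,mrw,msw] rk=32  ker:bmn,bst,jrt,mno,mns,mos,mow,mst,mtw,nor,nos,nrs,ors,ost,rsw
∂3: piv[amos,amow,amst,aost,jmtw,jnor,jnos,jnrs,jors,mrsw] rk=10  ker:nors
rk∂_3=10

rank∂_3=10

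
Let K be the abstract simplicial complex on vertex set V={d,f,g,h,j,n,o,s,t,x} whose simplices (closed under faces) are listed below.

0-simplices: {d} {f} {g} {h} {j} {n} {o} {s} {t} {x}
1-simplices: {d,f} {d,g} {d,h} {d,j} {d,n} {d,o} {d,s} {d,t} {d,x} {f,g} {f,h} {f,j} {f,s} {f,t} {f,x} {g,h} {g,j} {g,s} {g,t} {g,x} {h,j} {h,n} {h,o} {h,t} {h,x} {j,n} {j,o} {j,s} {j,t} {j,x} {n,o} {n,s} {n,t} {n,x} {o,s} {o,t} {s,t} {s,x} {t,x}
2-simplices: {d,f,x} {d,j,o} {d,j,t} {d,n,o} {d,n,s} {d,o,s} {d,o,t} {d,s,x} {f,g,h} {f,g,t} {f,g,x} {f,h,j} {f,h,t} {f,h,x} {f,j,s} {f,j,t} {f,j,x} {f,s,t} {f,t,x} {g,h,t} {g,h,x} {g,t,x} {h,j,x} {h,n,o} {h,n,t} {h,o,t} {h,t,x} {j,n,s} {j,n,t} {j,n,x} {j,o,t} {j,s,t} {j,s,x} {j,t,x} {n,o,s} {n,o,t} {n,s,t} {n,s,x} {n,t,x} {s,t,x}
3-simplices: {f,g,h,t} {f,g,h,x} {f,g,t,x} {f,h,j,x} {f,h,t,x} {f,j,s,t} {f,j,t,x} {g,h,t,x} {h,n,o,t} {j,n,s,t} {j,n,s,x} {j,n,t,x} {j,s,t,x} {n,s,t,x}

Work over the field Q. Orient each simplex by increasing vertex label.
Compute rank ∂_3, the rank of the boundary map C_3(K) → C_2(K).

rank∂_3=12

n_0=10 n_1=39 n_2=40 n_3=14  [Q]
∂1: piv[df,dg,dh,dj,dn,do,ds,dt,dx] rk=9  ker:fg,fh,fj,fs,ft,fx,gh,gj,gs,gt,gx,hj,hn,ho,ht,hx,jn,jo,js,jt,jx,no,ns,nt,nx,os,ot,st,sx,tx
∂2: piv[dfx,djo,djt,dno,dns,dos,dot,dsx,fgh,fgt,fgx,fhj,fht,fhx,fjs,fjt,fjx,fst,ftx,hno,hnt,hot,jns,jnt,jnx,jsx] rk=26  ker:ght,ghx,gtx,hjx,htx,jot,jst,jtx,nos,not,nst,nsx,ntx,stx
∂3: piv[fght,fghx,fgtx,fhjx,fhtx,fjst,fjtx,hnot,jnst,jnsx,jntx,jstx] rk=12  ker:ghtx,nstx
rk∂_3=12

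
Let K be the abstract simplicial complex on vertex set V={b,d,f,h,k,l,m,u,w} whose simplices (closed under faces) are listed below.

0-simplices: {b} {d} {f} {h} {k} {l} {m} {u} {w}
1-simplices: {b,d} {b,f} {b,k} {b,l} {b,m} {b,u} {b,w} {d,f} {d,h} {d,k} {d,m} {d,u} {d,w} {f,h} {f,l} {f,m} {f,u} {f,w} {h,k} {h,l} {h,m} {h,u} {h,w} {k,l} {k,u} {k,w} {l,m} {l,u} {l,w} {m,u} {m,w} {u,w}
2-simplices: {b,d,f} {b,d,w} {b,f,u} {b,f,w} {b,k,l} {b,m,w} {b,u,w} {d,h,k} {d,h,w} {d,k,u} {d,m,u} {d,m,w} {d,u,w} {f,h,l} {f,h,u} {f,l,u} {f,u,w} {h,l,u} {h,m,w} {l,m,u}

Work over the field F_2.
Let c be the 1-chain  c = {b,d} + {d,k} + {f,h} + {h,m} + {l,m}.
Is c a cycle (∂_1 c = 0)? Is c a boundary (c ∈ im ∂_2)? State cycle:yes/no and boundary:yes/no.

cycle:no boundary:no

n_0=9 n_1=32 n_2=20  [Z2]
∂1: piv[bd,bf,bk,bl,bm,bu,bw,dh] rk=8  ker:df,dk,dm,du,dw,fh,fl,fm,fu,fw,hk,hl,hm,hu,hw,kl,ku,kw,lm,lu,lw,mu,mw,uw
∂2: piv[bdf,bdw,bfu,bfw,bkl,bmw,buw,dhk,dhw,dku,dmu,dmw,duw,fhl,fhu,flu,hmw,lmu] rk=18  ker:fuw,hlu
∂1c = {b} + {f} + {k} + {l}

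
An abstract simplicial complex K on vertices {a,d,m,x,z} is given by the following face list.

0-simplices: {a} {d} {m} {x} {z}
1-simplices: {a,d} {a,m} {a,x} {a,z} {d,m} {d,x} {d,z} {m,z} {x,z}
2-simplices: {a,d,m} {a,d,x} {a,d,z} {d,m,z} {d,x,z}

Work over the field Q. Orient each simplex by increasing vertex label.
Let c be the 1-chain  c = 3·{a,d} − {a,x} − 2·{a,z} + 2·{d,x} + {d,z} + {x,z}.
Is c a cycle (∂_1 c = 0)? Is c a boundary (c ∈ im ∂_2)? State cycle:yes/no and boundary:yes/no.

cycle:yes boundary:yes

n_0=5 n_1=9 n_2=5  [Q]
∂1: piv[ad,am,ax,az] rk=4  ker:dm,dx,dz,mz,xz
∂2: piv[adm,adx,adz,dmz,dxz] rk=5
∂1c = 0
c vs im∂2: reduces to 0 ⇒ boundary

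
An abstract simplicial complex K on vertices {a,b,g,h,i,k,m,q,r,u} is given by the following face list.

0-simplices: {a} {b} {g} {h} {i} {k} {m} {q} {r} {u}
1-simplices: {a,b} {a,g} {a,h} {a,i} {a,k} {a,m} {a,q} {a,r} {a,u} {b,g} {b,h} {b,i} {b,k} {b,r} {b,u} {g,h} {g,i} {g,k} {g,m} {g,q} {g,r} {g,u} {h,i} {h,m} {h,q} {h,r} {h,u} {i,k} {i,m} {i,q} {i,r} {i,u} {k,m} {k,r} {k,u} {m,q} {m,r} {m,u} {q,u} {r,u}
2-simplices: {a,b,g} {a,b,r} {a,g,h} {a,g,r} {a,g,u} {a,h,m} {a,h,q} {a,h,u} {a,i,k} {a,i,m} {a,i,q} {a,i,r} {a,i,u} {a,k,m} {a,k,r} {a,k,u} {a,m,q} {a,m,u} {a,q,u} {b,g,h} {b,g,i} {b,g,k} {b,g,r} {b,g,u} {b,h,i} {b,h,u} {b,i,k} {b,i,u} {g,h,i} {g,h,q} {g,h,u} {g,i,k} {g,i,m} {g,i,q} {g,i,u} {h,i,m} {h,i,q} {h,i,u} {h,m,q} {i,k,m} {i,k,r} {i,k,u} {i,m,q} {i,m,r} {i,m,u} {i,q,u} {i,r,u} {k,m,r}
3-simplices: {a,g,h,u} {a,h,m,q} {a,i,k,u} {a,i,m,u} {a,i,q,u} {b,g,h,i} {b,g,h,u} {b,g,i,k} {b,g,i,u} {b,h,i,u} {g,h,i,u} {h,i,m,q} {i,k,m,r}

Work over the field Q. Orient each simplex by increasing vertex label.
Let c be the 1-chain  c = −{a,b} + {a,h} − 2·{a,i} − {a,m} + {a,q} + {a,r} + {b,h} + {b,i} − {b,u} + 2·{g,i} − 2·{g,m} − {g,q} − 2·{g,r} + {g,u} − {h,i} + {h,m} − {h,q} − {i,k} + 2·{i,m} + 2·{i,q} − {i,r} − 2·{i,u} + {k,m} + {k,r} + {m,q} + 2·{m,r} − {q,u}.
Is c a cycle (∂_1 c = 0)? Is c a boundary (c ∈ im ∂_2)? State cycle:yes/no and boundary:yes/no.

n_0=10 n_1=40 n_2=48 n_3=13  [Q]
∂1: piv[ab,ag,ah,ai,ak,am,aq,ar,au] rk=9  ker:bg,bh,bi,bk,br,bu,gh,gi,gk,gm,gq,gr,gu,hi,hm,hq,hr,hu,ik,im,iq,ir,iu,km,kr,ku,mq,mr,mu,qu,ru
∂2: piv[abg,abr,agh,agr,agu,ahm,ahq,ahu,aik,aim,aiq,air,aiu,akm,akr,aku,amq,amu,aqu,bgh,bgi,bgk,bgu,bhi,bik,biu,ghq,gim,imr,iru] rk=30  ker:bgr,bhu,ghi,ghu,gik,giq,giu,him,hiq,hiu,hmq,ikm,ikr,iku,imq,imu,iqu,kmr
∂3: piv[aghu,ahmq,aiku,aimu,aiqu,bghi,bghu,bgik,bgiu,bhiu,himq,ikmr] rk=12  ker:ghiu
∂1c = {a} − 2·{b} + 2·{g} + 3·{h} − 3·{k} − 2·{m} + 3·{q} + {r} − 3·{u}

cycle:no boundary:no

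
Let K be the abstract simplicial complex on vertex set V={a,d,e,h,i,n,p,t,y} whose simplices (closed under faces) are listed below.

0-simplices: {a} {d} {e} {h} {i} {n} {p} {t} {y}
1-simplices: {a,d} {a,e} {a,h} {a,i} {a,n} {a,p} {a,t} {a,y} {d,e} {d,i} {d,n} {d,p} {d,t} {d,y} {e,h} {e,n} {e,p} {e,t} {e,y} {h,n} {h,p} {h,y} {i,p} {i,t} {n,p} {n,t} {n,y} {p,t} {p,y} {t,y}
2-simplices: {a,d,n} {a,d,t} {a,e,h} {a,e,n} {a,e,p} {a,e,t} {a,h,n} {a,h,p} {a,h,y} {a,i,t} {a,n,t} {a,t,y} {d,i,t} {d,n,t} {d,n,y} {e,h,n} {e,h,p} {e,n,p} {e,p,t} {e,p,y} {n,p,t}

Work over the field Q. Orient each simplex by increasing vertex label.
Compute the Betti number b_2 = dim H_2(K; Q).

n_0=9 n_1=30 n_2=21  [Q]
∂1: piv[ad,ae,ah,ai,an,ap,at,ay] rk=8  ker:de,di,dn,dp,dt,dy,eh,en,ep,et,ey,hn,hp,hy,ip,it,np,nt,ny,pt,py,ty
∂2: piv[adn,adt,aeh,aen,aep,aet,ahn,ahp,ahy,ait,ant,aty,dit,dny,enp,ept,epy] rk=17  ker:dnt,ehn,ehp,npt
b_2=(21−17)−0=4

b_2=4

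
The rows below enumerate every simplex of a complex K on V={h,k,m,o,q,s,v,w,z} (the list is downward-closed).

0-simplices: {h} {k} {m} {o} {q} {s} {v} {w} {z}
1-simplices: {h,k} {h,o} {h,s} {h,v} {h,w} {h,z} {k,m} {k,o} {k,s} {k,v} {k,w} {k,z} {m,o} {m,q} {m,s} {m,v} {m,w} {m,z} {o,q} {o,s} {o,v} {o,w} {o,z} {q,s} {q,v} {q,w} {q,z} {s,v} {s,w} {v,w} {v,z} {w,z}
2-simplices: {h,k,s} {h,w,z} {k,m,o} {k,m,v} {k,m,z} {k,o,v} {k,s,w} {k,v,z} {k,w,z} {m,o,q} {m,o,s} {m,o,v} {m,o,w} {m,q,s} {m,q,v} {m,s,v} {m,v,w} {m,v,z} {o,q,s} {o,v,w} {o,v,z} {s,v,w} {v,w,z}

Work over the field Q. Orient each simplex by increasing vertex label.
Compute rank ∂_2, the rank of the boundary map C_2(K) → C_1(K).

rank∂_2=19

n_0=9 n_1=32 n_2=23  [Q]
∂1: piv[hk,ho,hs,hv,hw,hz,km,mq] rk=8  ker:ko,ks,kv,kw,kz,mo,ms,mv,mw,mz,oq,os,ov,ow,oz,qs,qv,qw,qz,sv,sw,vw,vz,wz
∂2: piv[hks,hwz,kmo,kmv,kmz,kov,ksw,kvz,kwz,moq,mos,mow,mqs,mqv,msv,mvw,ovz,svw,vwz] rk=19  ker:mov,mvz,oqs,ovw
rk∂_2=19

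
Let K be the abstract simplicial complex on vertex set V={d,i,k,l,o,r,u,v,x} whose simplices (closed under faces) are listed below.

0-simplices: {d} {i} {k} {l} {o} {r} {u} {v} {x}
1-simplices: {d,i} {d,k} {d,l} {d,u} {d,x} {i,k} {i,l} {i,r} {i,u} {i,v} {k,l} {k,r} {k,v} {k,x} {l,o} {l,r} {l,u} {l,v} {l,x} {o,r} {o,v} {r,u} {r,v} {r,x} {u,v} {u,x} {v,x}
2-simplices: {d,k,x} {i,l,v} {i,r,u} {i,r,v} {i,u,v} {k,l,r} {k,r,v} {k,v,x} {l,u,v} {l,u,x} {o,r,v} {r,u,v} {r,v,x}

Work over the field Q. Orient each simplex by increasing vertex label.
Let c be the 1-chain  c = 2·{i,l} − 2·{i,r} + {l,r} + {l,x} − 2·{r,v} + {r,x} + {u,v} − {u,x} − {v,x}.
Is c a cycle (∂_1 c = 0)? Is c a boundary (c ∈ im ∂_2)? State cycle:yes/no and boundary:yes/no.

n_0=9 n_1=27 n_2=13  [Q]
∂1: piv[di,dk,dl,du,dx,ir,iv,lo] rk=8  ker:ik,il,iu,kl,kr,kv,kx,lr,lu,lv,lx,or,ov,ru,rv,rx,uv,ux,vx
∂2: piv[dkx,ilv,iru,irv,iuv,klr,krv,kvx,luv,lux,orv,rvx] rk=12  ker:ruv
∂1c = 0
c vs im∂2: residual ≠ 0 ⇒ not boundary

cycle:yes boundary:no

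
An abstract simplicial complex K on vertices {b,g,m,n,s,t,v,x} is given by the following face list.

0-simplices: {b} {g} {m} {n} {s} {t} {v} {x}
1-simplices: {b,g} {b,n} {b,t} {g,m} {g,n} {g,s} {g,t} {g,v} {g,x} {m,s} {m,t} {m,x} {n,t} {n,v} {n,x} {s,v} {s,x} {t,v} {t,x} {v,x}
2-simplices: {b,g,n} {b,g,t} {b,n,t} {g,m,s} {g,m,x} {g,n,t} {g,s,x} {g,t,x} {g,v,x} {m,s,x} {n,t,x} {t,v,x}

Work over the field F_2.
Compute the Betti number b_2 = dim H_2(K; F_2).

n_0=8 n_1=20 n_2=12  [Z2]
∂1: piv[bg,bn,bt,gm,gs,gv,gx] rk=7  ker:gn,gt,ms,mt,mx,nt,nv,nx,sv,sx,tv,tx,vx
∂2: piv[bgn,bgt,bnt,gms,gmx,gsx,gtx,gvx,ntx,tvx] rk=10  ker:gnt,msx
b_2=(12−10)−0=2

b_2=2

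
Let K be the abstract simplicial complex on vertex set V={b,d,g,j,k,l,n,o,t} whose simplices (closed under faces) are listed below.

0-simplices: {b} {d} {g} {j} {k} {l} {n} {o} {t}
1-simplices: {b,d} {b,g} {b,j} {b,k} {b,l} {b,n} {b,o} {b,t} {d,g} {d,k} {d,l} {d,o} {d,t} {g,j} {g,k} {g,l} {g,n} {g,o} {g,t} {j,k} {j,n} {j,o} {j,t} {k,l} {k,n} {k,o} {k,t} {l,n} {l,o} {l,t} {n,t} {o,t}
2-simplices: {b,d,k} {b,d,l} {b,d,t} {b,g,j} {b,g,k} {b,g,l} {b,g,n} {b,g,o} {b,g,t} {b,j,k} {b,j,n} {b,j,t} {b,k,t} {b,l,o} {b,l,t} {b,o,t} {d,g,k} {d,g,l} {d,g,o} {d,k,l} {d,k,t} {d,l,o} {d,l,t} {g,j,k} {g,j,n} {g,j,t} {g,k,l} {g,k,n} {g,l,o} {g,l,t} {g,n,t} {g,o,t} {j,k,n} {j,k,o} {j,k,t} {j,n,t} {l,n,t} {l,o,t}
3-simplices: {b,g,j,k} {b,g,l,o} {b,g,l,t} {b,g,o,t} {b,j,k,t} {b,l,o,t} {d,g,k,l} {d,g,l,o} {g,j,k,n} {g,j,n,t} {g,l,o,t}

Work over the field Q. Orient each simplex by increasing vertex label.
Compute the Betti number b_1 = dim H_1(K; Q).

n_0=9 n_1=32 n_2=38 n_3=11  [Q]
∂1: piv[bd,bg,bj,bk,bl,bn,bo,bt] rk=8  ker:dg,dk,dl,do,dt,gj,gk,gl,gn,go,gt,jk,jn,jo,jt,kl,kn,ko,kt,ln,lo,lt,nt,ot
∂2: piv[bdk,bdl,bdt,bgj,bgk,bgl,bgn,bgo,bgt,bjk,bjn,bjt,bkt,blo,blt,bot,dgk,dgo,dkl,gkn,gnt,jko,lnt] rk=23  ker:dgl,dkt,dlo,dlt,gjk,gjn,gjt,gkl,glo,glt,got,jkn,jkt,jnt,lot
∂3: piv[bgjk,bglo,bglt,bgot,bjkt,blot,dgkl,dglo,gjkn,gjnt] rk=10  ker:glot
b_1=(32−8)−23=1

b_1=1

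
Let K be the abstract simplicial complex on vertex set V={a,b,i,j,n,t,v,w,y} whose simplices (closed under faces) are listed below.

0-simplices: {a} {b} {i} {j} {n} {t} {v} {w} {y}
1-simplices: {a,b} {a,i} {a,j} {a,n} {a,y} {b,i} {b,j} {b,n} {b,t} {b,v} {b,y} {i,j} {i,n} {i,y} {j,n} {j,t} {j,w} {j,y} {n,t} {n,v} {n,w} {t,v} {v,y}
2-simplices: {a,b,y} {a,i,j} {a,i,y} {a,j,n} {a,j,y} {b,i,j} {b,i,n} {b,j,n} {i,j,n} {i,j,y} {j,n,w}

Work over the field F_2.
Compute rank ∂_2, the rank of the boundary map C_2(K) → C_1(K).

rank∂_2=9

n_0=9 n_1=23 n_2=11  [Z2]
∂1: piv[ab,ai,aj,an,ay,bt,bv,jw] rk=8  ker:bi,bj,bn,by,ij,in,iy,jn,jt,jy,nt,nv,nw,tv,vy
∂2: piv[aby,aij,aiy,ajn,ajy,bij,bin,bjn,jnw] rk=9  ker:ijn,ijy
rk∂_2=9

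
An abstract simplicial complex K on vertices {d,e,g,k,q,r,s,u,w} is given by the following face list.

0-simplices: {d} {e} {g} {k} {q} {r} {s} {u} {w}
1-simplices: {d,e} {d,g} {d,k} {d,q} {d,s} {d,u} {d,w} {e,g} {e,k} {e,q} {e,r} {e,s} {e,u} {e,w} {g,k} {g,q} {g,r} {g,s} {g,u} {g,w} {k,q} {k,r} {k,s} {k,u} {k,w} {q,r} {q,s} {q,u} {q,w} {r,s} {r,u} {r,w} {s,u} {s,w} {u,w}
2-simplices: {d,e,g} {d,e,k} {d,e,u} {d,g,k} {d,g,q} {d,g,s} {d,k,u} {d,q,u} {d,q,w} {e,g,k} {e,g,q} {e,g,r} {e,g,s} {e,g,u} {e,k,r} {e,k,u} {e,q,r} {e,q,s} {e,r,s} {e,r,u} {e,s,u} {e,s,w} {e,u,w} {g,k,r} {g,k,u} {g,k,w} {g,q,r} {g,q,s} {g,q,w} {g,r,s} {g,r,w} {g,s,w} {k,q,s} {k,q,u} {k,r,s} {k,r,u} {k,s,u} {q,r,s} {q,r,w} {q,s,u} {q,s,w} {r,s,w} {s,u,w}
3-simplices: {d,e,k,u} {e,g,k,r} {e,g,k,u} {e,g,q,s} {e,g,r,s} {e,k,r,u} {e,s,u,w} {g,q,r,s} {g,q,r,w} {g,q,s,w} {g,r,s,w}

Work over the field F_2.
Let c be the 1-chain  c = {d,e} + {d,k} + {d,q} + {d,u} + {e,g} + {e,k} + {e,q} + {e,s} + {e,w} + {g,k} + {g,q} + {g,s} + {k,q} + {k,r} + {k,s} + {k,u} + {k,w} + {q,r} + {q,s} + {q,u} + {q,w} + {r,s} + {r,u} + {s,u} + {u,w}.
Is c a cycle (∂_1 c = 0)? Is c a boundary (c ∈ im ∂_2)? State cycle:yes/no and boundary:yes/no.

cycle:yes boundary:yes

n_0=9 n_1=35 n_2=43 n_3=11  [Z2]
∂1: piv[de,dg,dk,dq,ds,du,dw,er] rk=8  ker:eg,ek,eq,es,eu,ew,gk,gq,gr,gs,gu,gw,kq,kr,ks,ku,kw,qr,qs,qu,qw,rs,ru,rw,su,sw,uw
∂2: piv[deg,dek,deu,dgk,dgq,dgs,dku,dqu,dqw,egq,egr,egs,egu,ekr,eqr,eqs,ers,eru,esu,esw,euw,gkw,gqw,grw,gsw,kqs,kqu] rk=27  ker:egk,eku,gkr,gku,gqr,gqs,grs,krs,kru,ksu,qrs,qrw,qsu,qsw,rsw,suw
∂3: piv[deku,egkr,egku,egqs,egrs,ekru,esuw,gqrs,gqrw,gqsw,grsw] rk=11
∂1c = 0
c vs im∂2: reduces to 0 ⇒ boundary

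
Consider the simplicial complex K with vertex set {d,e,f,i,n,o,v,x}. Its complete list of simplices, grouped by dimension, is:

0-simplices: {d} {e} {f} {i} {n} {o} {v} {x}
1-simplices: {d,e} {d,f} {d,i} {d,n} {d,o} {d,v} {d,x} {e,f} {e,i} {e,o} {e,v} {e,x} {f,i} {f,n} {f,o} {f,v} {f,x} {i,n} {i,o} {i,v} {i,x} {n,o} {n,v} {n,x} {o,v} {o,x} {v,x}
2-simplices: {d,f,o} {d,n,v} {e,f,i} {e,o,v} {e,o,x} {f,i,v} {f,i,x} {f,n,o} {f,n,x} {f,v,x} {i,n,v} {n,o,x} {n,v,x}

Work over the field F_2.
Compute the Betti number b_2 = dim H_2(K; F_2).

b_2=0

n_0=8 n_1=27 n_2=13  [Z2]
∂1: piv[de,df,di,dn,do,dv,dx] rk=7  ker:ef,ei,eo,ev,ex,fi,fn,fo,fv,fx,in,io,iv,ix,no,nv,nx,ov,ox,vx
∂2: piv[dfo,dnv,efi,eov,eox,fiv,fix,fno,fnx,fvx,inv,nox,nvx] rk=13
b_2=(13−13)−0=0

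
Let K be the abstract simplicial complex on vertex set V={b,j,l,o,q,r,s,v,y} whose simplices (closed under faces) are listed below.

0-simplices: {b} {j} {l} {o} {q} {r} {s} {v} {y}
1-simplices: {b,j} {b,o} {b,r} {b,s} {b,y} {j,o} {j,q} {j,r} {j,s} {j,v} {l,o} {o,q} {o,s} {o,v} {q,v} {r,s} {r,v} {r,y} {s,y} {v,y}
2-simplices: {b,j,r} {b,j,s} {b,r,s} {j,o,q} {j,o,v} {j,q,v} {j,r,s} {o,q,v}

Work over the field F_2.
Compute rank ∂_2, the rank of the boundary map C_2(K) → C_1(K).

rank∂_2=6

n_0=9 n_1=20 n_2=8  [Z2]
∂1: piv[bj,bo,br,bs,by,jq,jv,lo] rk=8  ker:jo,jr,js,oq,os,ov,qv,rs,rv,ry,sy,vy
∂2: piv[bjr,bjs,brs,joq,jov,jqv] rk=6  ker:jrs,oqv
rk∂_2=6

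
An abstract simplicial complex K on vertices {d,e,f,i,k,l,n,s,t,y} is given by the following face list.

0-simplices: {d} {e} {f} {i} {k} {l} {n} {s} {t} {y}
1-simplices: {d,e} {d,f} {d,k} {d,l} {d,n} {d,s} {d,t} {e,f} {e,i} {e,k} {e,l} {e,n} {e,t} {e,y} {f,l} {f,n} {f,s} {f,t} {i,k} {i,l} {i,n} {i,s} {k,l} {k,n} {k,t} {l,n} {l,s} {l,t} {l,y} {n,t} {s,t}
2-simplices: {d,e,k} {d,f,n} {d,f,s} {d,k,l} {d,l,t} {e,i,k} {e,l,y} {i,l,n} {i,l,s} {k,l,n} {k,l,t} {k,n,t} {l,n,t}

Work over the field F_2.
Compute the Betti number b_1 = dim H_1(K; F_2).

b_1=10

n_0=10 n_1=31 n_2=13  [Z2]
∂1: piv[de,df,dk,dl,dn,ds,dt,ei,ey] rk=9  ker:ef,ek,el,en,et,fl,fn,fs,ft,ik,il,in,is,kl,kn,kt,ln,ls,lt,ly,nt,st
∂2: piv[dek,dfn,dfs,dkl,dlt,eik,ely,iln,ils,kln,klt,knt] rk=12  ker:lnt
b_1=(31−9)−12=10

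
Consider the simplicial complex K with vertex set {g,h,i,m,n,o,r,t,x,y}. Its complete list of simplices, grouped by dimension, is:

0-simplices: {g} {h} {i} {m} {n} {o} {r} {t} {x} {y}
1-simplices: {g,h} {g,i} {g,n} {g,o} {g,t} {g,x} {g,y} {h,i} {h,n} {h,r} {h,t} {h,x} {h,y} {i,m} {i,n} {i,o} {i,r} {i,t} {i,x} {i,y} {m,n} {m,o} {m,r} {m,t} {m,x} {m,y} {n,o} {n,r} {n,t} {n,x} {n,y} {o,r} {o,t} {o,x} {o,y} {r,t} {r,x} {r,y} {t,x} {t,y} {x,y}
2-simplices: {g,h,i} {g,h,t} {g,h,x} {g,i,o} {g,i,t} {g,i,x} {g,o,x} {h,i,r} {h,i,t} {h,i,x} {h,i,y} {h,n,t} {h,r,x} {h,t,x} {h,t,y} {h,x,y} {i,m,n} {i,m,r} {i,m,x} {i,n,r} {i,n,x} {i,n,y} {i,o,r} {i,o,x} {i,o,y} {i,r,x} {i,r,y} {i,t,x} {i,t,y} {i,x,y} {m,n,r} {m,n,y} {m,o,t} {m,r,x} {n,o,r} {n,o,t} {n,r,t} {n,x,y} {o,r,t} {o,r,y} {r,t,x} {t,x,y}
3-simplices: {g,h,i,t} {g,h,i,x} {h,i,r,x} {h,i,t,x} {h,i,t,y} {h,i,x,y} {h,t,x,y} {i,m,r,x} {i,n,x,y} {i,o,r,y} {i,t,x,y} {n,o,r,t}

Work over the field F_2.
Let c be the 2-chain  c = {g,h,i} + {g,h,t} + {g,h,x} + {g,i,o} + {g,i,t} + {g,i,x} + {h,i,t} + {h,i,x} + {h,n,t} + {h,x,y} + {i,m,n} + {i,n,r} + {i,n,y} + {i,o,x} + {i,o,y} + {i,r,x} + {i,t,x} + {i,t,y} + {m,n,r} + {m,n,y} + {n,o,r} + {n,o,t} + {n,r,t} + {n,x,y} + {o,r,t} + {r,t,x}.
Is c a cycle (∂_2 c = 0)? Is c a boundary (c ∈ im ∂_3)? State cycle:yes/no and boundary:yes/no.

n_0=10 n_1=41 n_2=42 n_3=12  [Z2]
∂1: piv[gh,gi,gn,go,gt,gx,gy,hr,im] rk=9  ker:hi,hn,ht,hx,hy,in,io,ir,it,ix,iy,mn,mo,mr,mt,mx,my,no,nr,nt,nx,ny,or,ot,ox,oy,rt,rx,ry,tx,ty,xy
∂2: piv[ghi,ght,ghx,gio,git,gix,gox,hir,hiy,hnt,hrx,htx,hty,hxy,imn,imr,imx,inr,inx,iny,ior,ioy,iry,mny,mot,nor,not,nrt,rtx] rk=29  ker:hit,hix,iox,irx,itx,ity,ixy,mnr,mrx,nxy,ort,ory,txy
∂3: piv[ghit,ghix,hirx,hitx,hity,hixy,htxy,imrx,inxy,iory,nort] rk=11  ker:itxy
∂2c = {g,h} + {g,o} + {h,i} + {h,n} + {h,t} + {h,x} + {h,y} + {i,m} + {i,n} + {i,o} + {i,x} + {i,y} + {m,n} + {m,r} + {m,y} + {n,t} + {n,x} + {n,y} + {o,x} + {o,y} + {r,t} + {t,y}

cycle:no boundary:no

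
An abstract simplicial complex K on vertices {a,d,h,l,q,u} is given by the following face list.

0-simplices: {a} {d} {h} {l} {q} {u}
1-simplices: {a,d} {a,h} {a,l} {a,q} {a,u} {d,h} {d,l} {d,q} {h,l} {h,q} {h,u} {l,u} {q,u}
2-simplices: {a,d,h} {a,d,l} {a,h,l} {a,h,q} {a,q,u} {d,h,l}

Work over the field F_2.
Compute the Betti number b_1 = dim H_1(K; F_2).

b_1=3

n_0=6 n_1=13 n_2=6  [Z2]
∂1: piv[ad,ah,al,aq,au] rk=5  ker:dh,dl,dq,hl,hq,hu,lu,qu
∂2: piv[adh,adl,ahl,ahq,aqu] rk=5  ker:dhl
b_1=(13−5)−5=3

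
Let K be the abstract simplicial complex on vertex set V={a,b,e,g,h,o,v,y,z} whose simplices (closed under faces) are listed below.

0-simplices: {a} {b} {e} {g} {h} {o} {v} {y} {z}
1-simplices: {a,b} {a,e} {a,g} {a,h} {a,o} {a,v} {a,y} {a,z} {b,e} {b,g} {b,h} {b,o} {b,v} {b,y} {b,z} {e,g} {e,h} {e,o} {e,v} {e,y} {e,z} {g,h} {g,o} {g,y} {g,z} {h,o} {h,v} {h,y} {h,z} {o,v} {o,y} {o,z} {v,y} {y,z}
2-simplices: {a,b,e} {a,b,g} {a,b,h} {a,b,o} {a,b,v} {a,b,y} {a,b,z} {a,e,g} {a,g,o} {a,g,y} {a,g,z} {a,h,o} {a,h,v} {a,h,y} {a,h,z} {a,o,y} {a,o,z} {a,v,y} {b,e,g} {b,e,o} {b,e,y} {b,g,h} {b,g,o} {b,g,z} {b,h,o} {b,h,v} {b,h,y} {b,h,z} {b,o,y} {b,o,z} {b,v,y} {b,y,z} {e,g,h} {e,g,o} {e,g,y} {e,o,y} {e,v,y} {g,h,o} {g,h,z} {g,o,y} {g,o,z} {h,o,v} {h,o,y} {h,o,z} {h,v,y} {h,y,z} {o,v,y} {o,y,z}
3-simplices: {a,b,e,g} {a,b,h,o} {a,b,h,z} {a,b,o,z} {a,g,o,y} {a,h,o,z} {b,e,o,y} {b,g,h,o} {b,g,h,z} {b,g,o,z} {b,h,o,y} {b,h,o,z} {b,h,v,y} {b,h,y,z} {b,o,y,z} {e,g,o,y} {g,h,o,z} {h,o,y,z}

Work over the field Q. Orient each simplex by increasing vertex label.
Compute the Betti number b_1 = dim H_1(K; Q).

b_1=1

n_0=9 n_1=34 n_2=48 n_3=18  [Q]
∂1: piv[ab,ae,ag,ah,ao,av,ay,az] rk=8  ker:be,bg,bh,bo,bv,by,bz,eg,eh,eo,ev,ey,ez,gh,go,gy,gz,ho,hv,hy,hz,ov,oy,oz,vy,yz
∂2: piv[abe,abg,abh,abo,abv,aby,abz,aeg,ago,agy,agz,aho,ahv,ahy,ahz,aoy,aoz,avy,beo,bey,bgh,byz,egh,evy,hov] rk=25  ker:beg,bgo,bgz,bho,bhv,bhy,bhz,boy,boz,bvy,ego,egy,eoy,gho,ghz,goy,goz,hoy,hoz,hvy,hyz,ovy,oyz
∂3: piv[abeg,abho,abhz,aboz,agoy,ahoz,beoy,bgho,bghz,bgoz,bhoy,bhvy,bhyz,boyz,egoy] rk=15  ker:bhoz,ghoz,hoyz
b_1=(34−8)−25=1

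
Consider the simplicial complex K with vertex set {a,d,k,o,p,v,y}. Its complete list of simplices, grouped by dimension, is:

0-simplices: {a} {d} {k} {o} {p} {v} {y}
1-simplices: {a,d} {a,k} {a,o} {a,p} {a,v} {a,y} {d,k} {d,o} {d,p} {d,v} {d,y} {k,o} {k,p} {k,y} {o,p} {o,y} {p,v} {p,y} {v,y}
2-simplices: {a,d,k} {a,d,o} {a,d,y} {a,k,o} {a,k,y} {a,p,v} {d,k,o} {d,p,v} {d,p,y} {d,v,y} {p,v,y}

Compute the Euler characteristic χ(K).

χ(K)=-1

n_0=7 n_1=19 n_2=11
χ=+7−19+11=-1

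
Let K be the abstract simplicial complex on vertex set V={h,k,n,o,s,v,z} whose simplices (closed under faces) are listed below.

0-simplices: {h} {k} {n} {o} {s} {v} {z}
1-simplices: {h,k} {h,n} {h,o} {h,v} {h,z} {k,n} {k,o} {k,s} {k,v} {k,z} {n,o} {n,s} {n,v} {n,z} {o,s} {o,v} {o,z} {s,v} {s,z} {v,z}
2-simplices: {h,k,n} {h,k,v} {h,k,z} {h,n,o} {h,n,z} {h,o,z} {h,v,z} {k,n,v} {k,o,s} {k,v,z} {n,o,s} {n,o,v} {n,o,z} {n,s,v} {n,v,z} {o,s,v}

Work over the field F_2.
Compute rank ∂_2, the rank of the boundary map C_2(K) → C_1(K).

rank∂_2=12

n_0=7 n_1=20 n_2=16  [Z2]
∂1: piv[hk,hn,ho,hv,hz,ks] rk=6  ker:kn,ko,kv,kz,no,ns,nv,nz,os,ov,oz,sv,sz,vz
∂2: piv[hkn,hkv,hkz,hno,hnz,hoz,hvz,knv,kos,nos,nov,nsv] rk=12  ker:kvz,noz,nvz,osv
rk∂_2=12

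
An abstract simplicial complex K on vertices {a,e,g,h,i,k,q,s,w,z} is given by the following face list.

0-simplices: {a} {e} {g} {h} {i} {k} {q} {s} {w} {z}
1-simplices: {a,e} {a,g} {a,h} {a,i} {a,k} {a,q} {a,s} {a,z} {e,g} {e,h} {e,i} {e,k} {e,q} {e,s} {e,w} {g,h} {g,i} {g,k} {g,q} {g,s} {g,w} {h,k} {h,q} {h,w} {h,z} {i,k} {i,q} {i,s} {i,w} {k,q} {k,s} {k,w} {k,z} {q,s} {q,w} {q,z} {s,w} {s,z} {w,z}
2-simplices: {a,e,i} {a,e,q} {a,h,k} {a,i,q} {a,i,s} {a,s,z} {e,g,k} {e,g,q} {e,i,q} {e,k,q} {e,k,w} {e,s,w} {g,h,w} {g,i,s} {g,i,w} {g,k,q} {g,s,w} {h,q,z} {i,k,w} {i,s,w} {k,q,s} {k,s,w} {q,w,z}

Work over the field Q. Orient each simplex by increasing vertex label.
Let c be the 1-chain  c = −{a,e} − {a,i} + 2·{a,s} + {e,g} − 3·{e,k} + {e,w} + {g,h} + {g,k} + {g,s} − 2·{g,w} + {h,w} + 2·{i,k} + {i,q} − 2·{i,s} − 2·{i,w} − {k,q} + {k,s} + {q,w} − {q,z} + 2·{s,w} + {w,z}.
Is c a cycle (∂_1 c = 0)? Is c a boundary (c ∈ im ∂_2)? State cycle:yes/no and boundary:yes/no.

n_0=10 n_1=39 n_2=23  [Q]
∂1: piv[ae,ag,ah,ai,ak,aq,as,az,ew] rk=9  ker:eg,eh,ei,ek,eq,es,gh,gi,gk,gq,gs,gw,hk,hq,hw,hz,ik,iq,is,iw,kq,ks,kw,kz,qs,qw,qz,sw,sz,wz
∂2: piv[aei,aeq,ahk,aiq,ais,asz,egk,egq,ekq,ekw,esw,ghw,gis,giw,gsw,hqz,ikw,kqs,ksw,qwz] rk=20  ker:eiq,gkq,isw
∂1c = 0
c vs im∂2: reduces to 0 ⇒ boundary

cycle:yes boundary:yes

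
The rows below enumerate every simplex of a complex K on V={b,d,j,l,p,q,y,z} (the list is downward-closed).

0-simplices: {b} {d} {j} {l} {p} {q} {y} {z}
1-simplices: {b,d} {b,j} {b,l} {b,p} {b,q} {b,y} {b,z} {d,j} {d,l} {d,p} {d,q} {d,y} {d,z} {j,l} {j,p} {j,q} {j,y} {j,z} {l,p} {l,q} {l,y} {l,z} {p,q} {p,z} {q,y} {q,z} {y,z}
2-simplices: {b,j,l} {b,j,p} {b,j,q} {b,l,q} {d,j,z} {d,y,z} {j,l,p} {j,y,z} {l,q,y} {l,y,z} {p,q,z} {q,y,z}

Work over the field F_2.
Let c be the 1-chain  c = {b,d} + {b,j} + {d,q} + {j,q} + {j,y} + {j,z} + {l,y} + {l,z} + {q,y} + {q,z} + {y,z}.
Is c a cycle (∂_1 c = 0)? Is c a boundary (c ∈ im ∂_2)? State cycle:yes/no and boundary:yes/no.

n_0=8 n_1=27 n_2=12  [Z2]
∂1: piv[bd,bj,bl,bp,bq,by,bz] rk=7  ker:dj,dl,dp,dq,dy,dz,jl,jp,jq,jy,jz,lp,lq,ly,lz,pq,pz,qy,qz,yz
∂2: piv[bjl,bjp,bjq,blq,djz,dyz,jlp,jyz,lqy,lyz,pqz,qyz] rk=12
∂1c = 0
c vs im∂2: residual ≠ 0 ⇒ not boundary

cycle:yes boundary:no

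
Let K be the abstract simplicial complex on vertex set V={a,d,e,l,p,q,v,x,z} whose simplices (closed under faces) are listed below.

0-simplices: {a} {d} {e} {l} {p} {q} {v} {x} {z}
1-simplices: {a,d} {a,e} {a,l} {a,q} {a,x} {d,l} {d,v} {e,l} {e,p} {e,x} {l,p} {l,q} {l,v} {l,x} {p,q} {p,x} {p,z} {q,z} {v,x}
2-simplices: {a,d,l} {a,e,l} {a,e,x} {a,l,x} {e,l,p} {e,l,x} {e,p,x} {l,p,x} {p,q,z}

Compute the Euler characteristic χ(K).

χ(K)=-1

n_0=9 n_1=19 n_2=9
χ=+9−19+9=-1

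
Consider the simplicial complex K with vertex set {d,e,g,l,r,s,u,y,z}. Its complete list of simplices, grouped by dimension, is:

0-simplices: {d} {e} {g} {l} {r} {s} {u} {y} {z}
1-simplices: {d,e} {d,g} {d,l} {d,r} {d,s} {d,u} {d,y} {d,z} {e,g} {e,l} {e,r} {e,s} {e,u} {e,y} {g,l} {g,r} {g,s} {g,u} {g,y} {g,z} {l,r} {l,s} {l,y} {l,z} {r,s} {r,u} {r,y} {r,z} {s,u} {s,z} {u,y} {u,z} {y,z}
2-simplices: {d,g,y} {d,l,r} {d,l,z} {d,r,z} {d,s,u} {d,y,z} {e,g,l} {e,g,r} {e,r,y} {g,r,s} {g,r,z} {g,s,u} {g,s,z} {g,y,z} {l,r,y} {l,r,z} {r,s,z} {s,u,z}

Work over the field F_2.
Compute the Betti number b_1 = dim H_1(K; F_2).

n_0=9 n_1=33 n_2=18  [Z2]
∂1: piv[de,dg,dl,dr,ds,du,dy,dz] rk=8  ker:eg,el,er,es,eu,ey,gl,gr,gs,gu,gy,gz,lr,ls,ly,lz,rs,ru,ry,rz,su,sz,uy,uz,yz
∂2: piv[dgy,dlr,dlz,drz,dsu,dyz,egl,egr,ery,grs,grz,gsu,gsz,gyz,lry,suz] rk=16  ker:lrz,rsz
b_1=(33−8)−16=9

b_1=9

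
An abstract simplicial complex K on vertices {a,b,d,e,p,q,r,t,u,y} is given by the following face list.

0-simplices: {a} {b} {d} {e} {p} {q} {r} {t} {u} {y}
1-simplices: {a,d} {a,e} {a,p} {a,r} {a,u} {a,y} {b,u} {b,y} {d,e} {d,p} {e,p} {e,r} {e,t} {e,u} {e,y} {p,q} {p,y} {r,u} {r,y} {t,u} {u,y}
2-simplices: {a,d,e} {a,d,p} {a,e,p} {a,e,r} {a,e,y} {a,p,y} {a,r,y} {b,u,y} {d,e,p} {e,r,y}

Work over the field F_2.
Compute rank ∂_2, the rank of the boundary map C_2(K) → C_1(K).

rank∂_2=8

n_0=10 n_1=21 n_2=10  [Z2]
∂1: piv[ad,ae,ap,ar,au,ay,bu,et,pq] rk=9  ker:by,de,dp,ep,er,eu,ey,py,ru,ry,tu,uy
∂2: piv[ade,adp,aep,aer,aey,apy,ary,buy] rk=8  ker:dep,ery
rk∂_2=8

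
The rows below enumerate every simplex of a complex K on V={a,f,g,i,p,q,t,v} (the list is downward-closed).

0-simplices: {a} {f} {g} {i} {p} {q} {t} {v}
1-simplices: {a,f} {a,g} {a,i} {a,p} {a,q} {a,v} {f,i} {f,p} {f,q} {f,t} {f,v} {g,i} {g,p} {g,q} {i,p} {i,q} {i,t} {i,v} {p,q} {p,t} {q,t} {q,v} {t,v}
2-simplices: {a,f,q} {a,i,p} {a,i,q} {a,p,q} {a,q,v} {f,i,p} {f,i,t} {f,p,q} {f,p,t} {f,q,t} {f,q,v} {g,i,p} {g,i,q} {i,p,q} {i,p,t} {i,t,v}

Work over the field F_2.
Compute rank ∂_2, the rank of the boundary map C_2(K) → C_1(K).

n_0=8 n_1=23 n_2=16  [Z2]
∂1: piv[af,ag,ai,ap,aq,av,ft] rk=7  ker:fi,fp,fq,fv,gi,gp,gq,ip,iq,it,iv,pq,pt,qt,qv,tv
∂2: piv[afq,aip,aiq,apq,aqv,fip,fit,fpq,fpt,fqt,fqv,gip,giq,itv] rk=14  ker:ipq,ipt
rk∂_2=14

rank∂_2=14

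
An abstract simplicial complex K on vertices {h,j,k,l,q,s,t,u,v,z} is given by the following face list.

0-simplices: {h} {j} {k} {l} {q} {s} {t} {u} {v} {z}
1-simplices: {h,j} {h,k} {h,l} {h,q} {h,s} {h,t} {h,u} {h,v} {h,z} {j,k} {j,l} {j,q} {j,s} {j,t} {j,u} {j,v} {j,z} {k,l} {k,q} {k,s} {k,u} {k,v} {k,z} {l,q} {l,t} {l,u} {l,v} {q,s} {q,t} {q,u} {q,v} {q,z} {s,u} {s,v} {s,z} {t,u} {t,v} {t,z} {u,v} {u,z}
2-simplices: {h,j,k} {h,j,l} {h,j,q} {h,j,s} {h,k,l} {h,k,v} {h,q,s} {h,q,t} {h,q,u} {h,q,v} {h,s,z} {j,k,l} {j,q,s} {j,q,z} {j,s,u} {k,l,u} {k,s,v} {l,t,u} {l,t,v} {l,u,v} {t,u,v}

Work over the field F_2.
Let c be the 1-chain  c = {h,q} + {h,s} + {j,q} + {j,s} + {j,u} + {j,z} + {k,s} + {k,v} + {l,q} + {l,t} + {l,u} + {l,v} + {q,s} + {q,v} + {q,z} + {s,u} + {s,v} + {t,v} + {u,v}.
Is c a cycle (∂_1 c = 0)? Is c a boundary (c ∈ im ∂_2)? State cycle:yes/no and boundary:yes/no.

n_0=10 n_1=40 n_2=21  [Z2]
∂1: piv[hj,hk,hl,hq,hs,ht,hu,hv,hz] rk=9  ker:jk,jl,jq,js,jt,ju,jv,jz,kl,kq,ks,ku,kv,kz,lq,lt,lu,lv,qs,qt,qu,qv,qz,su,sv,sz,tu,tv,tz,uv,uz
∂2: piv[hjk,hjl,hjq,hjs,hkl,hkv,hqs,hqt,hqu,hqv,hsz,jqz,jsu,klu,ksv,ltu,ltv,luv] rk=18  ker:jkl,jqs,tuv
∂1c = 0
c vs im∂2: residual ≠ 0 ⇒ not boundary

cycle:yes boundary:no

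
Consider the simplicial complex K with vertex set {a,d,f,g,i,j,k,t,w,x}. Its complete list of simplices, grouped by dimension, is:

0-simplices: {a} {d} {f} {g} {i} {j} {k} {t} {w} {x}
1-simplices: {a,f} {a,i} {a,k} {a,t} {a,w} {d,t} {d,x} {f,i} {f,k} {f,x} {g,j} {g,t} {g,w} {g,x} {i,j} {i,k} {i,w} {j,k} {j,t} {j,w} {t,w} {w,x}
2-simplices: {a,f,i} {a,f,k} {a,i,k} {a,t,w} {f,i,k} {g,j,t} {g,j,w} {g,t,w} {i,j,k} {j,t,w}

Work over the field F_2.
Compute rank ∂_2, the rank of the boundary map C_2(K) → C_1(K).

n_0=10 n_1=22 n_2=10  [Z2]
∂1: piv[af,ai,ak,at,aw,dt,dx,gj,gt] rk=9  ker:fi,fk,fx,gw,gx,ij,ik,iw,jk,jt,jw,tw,wx
∂2: piv[afi,afk,aik,atw,gjt,gjw,gtw,ijk] rk=8  ker:fik,jtw
rk∂_2=8

rank∂_2=8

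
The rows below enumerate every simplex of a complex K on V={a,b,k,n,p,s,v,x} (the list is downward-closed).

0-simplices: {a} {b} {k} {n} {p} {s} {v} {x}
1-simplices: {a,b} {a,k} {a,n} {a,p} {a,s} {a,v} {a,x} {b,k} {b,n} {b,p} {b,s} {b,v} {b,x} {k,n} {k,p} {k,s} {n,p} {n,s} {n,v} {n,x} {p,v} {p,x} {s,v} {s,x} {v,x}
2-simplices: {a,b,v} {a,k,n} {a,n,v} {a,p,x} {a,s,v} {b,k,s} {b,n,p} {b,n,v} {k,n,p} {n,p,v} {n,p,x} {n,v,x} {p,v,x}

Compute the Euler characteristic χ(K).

n_0=8 n_1=25 n_2=13
χ=+8−25+13=-4

χ(K)=-4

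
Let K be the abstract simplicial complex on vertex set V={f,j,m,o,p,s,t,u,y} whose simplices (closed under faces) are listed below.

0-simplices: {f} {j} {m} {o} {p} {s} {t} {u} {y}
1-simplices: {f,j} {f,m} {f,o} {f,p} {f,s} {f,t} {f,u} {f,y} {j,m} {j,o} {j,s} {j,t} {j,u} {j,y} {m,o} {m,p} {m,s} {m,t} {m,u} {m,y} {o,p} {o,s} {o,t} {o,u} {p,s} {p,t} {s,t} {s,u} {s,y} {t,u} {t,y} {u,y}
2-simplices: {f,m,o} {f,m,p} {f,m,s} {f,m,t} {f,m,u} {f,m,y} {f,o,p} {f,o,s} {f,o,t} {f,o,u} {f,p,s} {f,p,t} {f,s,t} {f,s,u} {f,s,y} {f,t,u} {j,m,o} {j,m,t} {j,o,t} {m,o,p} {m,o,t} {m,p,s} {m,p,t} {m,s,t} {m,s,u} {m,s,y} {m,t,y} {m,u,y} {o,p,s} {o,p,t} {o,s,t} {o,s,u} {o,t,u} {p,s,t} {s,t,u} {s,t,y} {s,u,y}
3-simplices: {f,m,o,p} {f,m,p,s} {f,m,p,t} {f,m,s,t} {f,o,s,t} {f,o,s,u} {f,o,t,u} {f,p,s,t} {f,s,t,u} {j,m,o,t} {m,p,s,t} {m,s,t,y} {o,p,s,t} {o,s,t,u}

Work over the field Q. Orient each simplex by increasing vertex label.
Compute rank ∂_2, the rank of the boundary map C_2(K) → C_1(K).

rank∂_2=20

n_0=9 n_1=32 n_2=37 n_3=14  [Q]
∂1: piv[fj,fm,fo,fp,fs,ft,fu,fy] rk=8  ker:jm,jo,js,jt,ju,jy,mo,mp,ms,mt,mu,my,op,os,ot,ou,ps,pt,st,su,sy,tu,ty,uy
∂2: piv[fmo,fmp,fms,fmt,fmu,fmy,fop,fos,fot,fou,fps,fpt,fst,fsu,fsy,ftu,jmo,jmt,mty,muy] rk=20  ker:jot,mop,mot,mps,mpt,mst,msu,msy,ops,opt,ost,osu,otu,pst,stu,sty,suy
∂3: piv[fmop,fmps,fmpt,fmst,fost,fosu,fotu,fpst,fstu,jmot,msty,opst] rk=12  ker:mpst,ostu
rk∂_2=20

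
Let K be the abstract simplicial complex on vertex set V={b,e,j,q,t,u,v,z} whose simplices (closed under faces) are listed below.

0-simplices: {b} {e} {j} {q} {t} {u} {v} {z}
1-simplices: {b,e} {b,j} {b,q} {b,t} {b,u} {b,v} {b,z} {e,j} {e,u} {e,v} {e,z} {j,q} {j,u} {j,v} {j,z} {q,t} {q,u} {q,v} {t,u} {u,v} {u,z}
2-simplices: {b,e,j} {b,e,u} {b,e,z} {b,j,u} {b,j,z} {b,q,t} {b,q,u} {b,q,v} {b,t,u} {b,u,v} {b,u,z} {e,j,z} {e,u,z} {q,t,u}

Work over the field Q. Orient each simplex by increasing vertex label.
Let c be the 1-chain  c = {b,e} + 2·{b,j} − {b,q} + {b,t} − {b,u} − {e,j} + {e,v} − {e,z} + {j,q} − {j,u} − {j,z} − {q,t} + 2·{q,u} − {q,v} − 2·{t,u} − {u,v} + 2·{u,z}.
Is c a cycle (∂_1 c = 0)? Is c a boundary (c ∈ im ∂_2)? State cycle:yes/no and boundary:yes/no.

n_0=8 n_1=21 n_2=14  [Q]
∂1: piv[be,bj,bq,bt,bu,bv,bz] rk=7  ker:ej,eu,ev,ez,jq,ju,jv,jz,qt,qu,qv,tu,uv,uz
∂2: piv[bej,beu,bez,bju,bjz,bqt,bqu,bqv,btu,buv,buz] rk=11  ker:ejz,euz,qtu
∂1c = −2·{b} + 2·{e} + 2·{j} + 2·{t} − 3·{u} − {v}

cycle:no boundary:no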